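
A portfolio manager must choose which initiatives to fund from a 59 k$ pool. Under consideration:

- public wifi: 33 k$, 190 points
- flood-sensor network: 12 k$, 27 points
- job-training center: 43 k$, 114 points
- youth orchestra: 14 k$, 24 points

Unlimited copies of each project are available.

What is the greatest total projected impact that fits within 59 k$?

244

Public wifi + 2×flood-sensor network uses 57 of the 59 k$ and totals 244.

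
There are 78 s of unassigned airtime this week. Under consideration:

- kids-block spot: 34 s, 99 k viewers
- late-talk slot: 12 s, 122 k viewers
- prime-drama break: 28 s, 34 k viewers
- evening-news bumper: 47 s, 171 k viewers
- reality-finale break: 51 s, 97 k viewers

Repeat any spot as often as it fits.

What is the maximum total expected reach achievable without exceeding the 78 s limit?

732

Best packing: 6×late-talk slot — 72 s, 732 total.
The spare 6 s is too small for any remaining spot, and no exchange beats 732.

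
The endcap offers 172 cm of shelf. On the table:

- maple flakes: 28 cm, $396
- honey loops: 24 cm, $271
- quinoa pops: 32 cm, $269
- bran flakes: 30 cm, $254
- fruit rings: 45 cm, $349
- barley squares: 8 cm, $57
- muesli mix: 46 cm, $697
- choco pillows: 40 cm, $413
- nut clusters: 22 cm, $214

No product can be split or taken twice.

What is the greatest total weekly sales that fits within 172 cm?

2048

Density check — muesli mix 15.15, maple flakes 14.14, honey loops 11.29, choco pillows 10.32 are the best per cm.
Maple flakes + honey loops + barley squares + muesli mix + choco pillows + nut clusters uses 168 of the 172 cm and totals 2048.
Nothing else within 172 cm beats 2048.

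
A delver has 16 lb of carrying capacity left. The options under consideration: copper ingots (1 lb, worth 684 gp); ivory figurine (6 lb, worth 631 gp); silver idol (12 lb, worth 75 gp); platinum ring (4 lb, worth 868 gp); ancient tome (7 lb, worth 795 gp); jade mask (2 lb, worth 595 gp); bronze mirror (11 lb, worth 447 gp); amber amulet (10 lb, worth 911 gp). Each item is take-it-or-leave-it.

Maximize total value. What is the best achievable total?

By value per lb: copper ingots 684.00, jade mask 297.50, platinum ring 217.00, ancient tome 113.57 lead.
Taking copper ingots + platinum ring + ancient tome + jade mask: 14 lb used, 2942 in value.
The closest alternative, copper ingots + ivory figurine + platinum ring + jade mask, reaches only 2778.

2942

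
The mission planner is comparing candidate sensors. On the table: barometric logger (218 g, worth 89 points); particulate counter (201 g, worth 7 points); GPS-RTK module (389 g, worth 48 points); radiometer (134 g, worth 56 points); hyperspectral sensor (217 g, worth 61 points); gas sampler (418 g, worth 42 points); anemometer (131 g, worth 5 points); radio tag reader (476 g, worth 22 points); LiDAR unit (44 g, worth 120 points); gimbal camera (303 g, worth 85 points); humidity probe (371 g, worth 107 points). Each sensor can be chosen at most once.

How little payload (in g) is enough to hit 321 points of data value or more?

613

Need the lightest bundle worth ≥ 321.
barometric logger + radiometer + hyperspectral sensor + LiDAR unit: 326 data value at 613 g.
No combination under 613 g hits 321.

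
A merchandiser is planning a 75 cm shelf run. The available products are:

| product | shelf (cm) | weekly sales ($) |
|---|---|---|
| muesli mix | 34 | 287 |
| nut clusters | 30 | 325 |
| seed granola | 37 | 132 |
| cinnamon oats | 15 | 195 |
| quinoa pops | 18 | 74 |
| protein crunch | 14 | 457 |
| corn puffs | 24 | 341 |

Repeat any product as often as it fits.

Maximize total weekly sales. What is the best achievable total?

2285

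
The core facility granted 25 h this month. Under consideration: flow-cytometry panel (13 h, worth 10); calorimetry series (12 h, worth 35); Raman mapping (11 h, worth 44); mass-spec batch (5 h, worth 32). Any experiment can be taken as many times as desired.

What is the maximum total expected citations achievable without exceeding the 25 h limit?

Taking 5×mass-spec batch: 25 h used, 160 in expected citations.
Nothing else within 25 h beats 160.

160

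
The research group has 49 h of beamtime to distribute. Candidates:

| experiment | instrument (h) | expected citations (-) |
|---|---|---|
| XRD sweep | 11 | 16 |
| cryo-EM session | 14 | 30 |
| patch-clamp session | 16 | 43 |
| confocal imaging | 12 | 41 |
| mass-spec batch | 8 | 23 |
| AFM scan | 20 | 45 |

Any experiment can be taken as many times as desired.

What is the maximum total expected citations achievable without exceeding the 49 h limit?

The ratio ordering already packs tightly: 4×confocal imaging, 48 h, 164.
The spare 1 h is too small for any remaining experiment, and no exchange beats 164.

164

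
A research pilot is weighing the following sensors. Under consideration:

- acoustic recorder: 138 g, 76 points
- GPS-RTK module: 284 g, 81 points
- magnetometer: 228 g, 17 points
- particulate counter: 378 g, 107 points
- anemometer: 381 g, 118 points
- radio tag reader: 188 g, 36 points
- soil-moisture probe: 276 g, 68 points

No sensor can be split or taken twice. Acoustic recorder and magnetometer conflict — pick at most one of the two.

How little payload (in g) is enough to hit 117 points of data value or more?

Look for the lowest-payload combination reaching 117.
anemometer: 118 data value at 381 g.
Any bundle with less than 381 g falls short of 117.

381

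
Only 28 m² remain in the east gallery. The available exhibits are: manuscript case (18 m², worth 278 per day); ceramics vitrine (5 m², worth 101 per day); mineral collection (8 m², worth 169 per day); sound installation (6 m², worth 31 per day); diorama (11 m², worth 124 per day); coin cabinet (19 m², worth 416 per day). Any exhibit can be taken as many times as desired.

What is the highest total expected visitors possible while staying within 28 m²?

By expected visitors per m²: coin cabinet 21.89, mineral collection 21.12, ceramics vitrine 20.20 lead.
The ratio ordering already packs tightly: mineral collection + coin cabinet, 27 m², 585.

585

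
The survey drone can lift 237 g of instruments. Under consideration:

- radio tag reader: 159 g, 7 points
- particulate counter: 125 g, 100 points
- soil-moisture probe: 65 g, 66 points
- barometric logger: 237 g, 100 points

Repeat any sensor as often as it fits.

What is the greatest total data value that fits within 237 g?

198

The ratio ordering already packs tightly: 3×soil-moisture probe, 195 g, 198.
Every other selection either busts 237 g or fails to beat 198.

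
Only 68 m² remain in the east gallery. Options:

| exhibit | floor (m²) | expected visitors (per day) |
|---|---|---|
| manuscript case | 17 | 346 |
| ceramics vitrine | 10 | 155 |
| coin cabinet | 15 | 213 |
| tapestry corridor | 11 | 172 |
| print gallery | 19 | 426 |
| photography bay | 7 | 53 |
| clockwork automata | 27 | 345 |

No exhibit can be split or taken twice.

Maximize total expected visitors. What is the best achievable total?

A density-first pass picks manuscript case + ceramics vitrine + tapestry corridor + print gallery + photography bay — 1152 at 64 m².
Replace tapestry corridor with coin cabinet: the trade gains 41 net, giving 1193 at 68 m².
The closest alternative, manuscript case + coin cabinet + tapestry corridor + print gallery, reaches only 1157.

1193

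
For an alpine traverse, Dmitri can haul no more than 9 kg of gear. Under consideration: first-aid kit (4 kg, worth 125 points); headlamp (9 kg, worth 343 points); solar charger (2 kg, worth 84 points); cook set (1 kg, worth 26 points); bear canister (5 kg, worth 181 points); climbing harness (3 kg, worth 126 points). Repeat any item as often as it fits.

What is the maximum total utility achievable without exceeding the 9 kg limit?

A density-first pass picks 4×solar charger + cook set — 362 at 9 kg.
Dropping solar charger and cook set frees 3 kg; slotting in climbing harness (3 kg) lifts the total to 378 at 9 kg.
That's the maximum — no swap from here does better than 378.

378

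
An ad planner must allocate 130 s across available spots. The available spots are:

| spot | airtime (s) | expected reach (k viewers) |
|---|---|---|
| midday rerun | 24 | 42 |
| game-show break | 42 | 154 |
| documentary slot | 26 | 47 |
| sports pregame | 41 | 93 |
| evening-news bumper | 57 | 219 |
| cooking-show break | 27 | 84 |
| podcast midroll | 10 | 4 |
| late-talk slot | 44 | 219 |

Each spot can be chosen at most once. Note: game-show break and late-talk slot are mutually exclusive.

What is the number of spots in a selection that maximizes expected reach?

Optimal total is 522.
For example evening-news bumper + cooking-show break + late-talk slot achieves it, using 128 s.
Any selection reaching 522 contains exactly 3 spots.

3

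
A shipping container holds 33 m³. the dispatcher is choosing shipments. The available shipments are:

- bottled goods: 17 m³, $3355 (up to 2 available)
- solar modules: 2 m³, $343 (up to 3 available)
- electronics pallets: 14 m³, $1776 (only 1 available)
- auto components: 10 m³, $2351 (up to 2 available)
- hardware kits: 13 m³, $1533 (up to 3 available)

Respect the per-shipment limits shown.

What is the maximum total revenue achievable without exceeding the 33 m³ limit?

6735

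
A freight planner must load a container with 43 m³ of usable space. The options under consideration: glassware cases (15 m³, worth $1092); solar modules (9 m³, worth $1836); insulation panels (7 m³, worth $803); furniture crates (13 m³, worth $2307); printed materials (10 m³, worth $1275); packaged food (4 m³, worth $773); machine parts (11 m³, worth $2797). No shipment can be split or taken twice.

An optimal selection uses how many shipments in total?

The maximum revenue within 43 m³ is 8215.
One optimal bundle: solar modules + furniture crates + printed materials + machine parts (43 m³).
Any selection reaching 8215 contains exactly 4 shipments.

4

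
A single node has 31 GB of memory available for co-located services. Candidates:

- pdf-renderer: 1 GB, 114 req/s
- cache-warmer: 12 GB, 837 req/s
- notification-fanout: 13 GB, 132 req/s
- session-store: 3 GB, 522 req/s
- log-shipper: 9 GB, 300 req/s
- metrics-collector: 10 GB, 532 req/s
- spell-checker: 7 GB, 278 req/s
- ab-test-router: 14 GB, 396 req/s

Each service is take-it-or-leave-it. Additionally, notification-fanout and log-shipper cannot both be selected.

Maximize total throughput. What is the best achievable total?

2005

Taking pdf-renderer + cache-warmer + session-store + metrics-collector: 26 GB used, 2005 in throughput.
Every other selection either busts 31 GB or breaks a pairing rule or fails to beat 2005.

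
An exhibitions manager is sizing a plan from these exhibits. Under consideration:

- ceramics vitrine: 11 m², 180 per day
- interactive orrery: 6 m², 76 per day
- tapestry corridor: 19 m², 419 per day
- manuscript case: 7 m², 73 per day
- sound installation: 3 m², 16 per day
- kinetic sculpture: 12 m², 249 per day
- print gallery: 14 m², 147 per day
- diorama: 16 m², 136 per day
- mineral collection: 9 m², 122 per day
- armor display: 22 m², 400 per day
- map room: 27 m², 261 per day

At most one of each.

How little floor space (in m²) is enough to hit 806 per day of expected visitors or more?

Look for the lowest-floor combination reaching 806.
Taking tapestry corridor + armor display gives 819 (≥ 806) for 41 m².
Below 41 m² the best achievable stays under 806.

41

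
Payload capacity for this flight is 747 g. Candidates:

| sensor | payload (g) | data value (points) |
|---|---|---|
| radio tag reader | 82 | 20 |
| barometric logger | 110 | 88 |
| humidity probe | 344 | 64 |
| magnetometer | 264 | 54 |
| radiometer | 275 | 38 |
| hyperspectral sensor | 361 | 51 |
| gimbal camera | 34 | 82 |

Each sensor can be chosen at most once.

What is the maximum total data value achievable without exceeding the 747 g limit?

262

Greedy by ratio would take radio tag reader + barometric logger + magnetometer + gimbal camera: 490 g used, total 244.
The 82 g tied up in radio tag reader is better spent on radiometer — total rises to 262 (683 g).
Every other selection either busts 747 g or fails to beat 262.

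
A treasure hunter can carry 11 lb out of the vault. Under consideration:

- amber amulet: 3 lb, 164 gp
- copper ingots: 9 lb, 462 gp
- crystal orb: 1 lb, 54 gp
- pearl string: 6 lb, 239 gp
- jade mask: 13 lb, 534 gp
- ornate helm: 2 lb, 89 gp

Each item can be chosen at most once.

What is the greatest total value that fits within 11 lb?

A density-first pass picks amber amulet + crystal orb + ornate helm — 307 at 6 lb.
Dropping amber amulet and crystal orb frees 4 lb; slotting in copper ingots (9 lb) lifts the total to 551 at 11 lb.

551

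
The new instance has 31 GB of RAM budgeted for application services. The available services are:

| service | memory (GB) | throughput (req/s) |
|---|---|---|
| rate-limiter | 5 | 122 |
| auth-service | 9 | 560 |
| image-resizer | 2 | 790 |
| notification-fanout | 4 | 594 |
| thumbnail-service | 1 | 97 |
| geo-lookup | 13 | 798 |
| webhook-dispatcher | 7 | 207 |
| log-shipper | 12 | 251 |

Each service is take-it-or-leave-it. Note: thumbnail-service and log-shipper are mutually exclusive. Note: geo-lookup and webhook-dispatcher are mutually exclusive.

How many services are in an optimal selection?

5

Best achievable throughput is 2839.
For example auth-service + image-resizer + notification-fanout + thumbnail-service + geo-lookup achieves it, using 29 GB.
Any selection reaching 2839 contains exactly 5 services.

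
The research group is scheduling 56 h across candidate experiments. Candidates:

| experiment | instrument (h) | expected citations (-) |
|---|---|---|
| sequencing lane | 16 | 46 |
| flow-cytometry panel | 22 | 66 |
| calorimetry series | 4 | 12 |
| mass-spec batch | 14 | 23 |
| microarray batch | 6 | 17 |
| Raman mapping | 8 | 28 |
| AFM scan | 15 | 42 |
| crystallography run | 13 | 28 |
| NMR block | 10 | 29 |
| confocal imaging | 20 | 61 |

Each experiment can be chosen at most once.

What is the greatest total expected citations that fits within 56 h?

172

Ranking by ratio (expected citations/h): Raman mapping 3.50, confocal imaging 3.05, flow-cytometry panel 3.00, calorimetry series 3.00.
A density-first pass picks flow-cytometry panel + calorimetry series + Raman mapping + confocal imaging — 167 at 54 h.
Replace calorimetry series with microarray batch: the trade gains 5 net, giving 172 at 56 h.
The closest alternative, sequencing lane + flow-cytometry panel + calorimetry series + microarray batch + Raman mapping, reaches only 169.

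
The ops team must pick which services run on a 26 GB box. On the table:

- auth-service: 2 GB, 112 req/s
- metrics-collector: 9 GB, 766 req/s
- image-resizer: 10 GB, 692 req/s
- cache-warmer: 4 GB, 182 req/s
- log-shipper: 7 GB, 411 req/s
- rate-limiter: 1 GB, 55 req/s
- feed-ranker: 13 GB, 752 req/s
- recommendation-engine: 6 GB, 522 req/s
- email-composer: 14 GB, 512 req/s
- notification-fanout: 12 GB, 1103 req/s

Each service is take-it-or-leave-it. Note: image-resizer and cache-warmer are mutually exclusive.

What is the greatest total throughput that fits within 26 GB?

2106

Greedy by ratio would take log-shipper + rate-limiter + recommendation-engine + notification-fanout: 26 GB used, total 2091.
Dropping log-shipper and recommendation-engine frees 13 GB; slotting in metrics-collector + cache-warmer (13 GB) lifts the total to 2106 at 26 GB.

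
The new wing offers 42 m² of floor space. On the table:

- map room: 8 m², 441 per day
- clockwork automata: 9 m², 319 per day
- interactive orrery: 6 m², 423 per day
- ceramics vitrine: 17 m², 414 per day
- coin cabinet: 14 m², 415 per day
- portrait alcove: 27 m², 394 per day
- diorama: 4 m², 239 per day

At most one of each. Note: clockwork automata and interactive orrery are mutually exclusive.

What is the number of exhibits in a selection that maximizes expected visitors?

Optimal total is 1518.
One optimal bundle: map room + interactive orrery + coin cabinet + diorama (32 m²).
Any selection reaching 1518 contains exactly 4 exhibits.

4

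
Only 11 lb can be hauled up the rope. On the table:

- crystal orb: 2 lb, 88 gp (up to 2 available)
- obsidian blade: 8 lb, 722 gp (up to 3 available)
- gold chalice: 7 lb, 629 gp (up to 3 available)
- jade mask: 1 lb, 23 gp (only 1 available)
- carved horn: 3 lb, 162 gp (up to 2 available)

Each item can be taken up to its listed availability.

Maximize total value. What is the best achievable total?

884

Density check — obsidian blade 90.25, gold chalice 89.86, carved horn 54.00 are the best per lb.
Best packing: obsidian blade + carved horn — 11 lb, 884 total.
That's the maximum — no swap from here does better than 884.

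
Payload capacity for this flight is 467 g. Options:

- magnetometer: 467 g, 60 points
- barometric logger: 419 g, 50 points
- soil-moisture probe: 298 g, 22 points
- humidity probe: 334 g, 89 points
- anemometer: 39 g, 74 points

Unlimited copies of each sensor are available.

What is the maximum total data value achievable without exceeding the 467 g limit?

Ranking by ratio (data value/g): anemometer 1.90, humidity probe 0.27, magnetometer 0.13.
11×anemometer uses 429 of the 467 g and totals 814.
Every other selection either busts 467 g or fails to beat 814.

814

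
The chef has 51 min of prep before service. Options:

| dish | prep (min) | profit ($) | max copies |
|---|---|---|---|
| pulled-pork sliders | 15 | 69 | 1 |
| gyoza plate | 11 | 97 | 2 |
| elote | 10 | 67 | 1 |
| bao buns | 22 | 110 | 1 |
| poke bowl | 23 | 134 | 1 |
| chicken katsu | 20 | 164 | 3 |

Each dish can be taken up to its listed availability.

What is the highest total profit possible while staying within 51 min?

By profit per min: gyoza plate 8.82, chicken katsu 8.20, elote 6.70, poke bowl 5.83 lead.
Greedy by ratio would take 2×gyoza plate + chicken katsu: 42 min used, total 358.
The 11 min tied up in gyoza plate is better spent on chicken katsu — total rises to 425 (51 min).
Nothing else within 51 min beats 425.

425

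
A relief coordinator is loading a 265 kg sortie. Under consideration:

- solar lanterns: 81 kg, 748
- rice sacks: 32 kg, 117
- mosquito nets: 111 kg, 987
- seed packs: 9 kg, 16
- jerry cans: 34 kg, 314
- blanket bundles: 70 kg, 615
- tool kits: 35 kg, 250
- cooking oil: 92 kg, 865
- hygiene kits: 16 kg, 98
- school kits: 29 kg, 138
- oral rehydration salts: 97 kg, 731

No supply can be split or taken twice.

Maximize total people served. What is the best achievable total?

2350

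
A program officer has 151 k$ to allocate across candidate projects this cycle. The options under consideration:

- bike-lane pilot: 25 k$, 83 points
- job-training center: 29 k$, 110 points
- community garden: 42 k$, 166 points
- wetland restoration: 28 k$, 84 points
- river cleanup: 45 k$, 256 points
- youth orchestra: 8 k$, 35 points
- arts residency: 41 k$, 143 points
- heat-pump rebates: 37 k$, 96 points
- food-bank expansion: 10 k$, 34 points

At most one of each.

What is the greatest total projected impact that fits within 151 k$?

650

A density-first pass picks job-training center + community garden + river cleanup + youth orchestra + food-bank expansion — 601 at 134 k$.
Dropping food-bank expansion frees 10 k$; slotting in bike-lane pilot (25 k$) lifts the total to 650 at 149 k$.
Next best is bike-lane pilot + job-training center + community garden + river cleanup + food-bank expansion at 649 (151 k$) — short by 1.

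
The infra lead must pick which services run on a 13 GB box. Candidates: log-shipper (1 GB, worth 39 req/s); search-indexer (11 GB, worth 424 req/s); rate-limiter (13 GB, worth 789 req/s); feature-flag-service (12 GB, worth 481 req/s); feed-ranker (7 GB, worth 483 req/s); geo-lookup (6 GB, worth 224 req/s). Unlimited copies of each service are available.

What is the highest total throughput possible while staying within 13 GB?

789

By throughput per GB: feed-ranker 69.00, rate-limiter 60.69, feature-flag-service 40.08, log-shipper 39.00 lead.
Greedy by ratio would take 6×log-shipper + feed-ranker: 13 GB used, total 717.
Dropping 6×log-shipper and feed-ranker frees 13 GB; slotting in rate-limiter (13 GB) lifts the total to 789 at 13 GB.
Nothing else within 13 GB beats 789.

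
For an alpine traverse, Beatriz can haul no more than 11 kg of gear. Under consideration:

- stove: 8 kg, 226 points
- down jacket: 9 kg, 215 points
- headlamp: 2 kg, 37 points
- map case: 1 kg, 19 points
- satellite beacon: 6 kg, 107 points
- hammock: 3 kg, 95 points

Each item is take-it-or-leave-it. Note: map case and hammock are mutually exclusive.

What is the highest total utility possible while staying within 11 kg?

321

By utility per kg: hammock 31.67, stove 28.25, down jacket 23.89 lead.
The ratio ordering already packs tightly: stove + hammock, 11 kg, 321.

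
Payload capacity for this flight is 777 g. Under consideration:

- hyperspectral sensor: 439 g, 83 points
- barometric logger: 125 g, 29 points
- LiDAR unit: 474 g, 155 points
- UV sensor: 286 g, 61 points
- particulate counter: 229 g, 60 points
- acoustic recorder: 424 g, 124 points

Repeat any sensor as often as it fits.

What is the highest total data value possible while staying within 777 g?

216

Taking the top-ratio sensors first gives LiDAR unit + particulate counter for 215 (703 g).
The 229 g tied up in particulate counter is better spent on UV sensor — total rises to 216 (760 g).
No other feasible combination exceeds 216.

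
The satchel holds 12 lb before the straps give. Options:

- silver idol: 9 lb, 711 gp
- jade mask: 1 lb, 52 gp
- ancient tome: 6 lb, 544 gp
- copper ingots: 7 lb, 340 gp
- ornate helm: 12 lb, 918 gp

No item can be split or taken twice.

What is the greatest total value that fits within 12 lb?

918

Density check — ancient tome 90.67, silver idol 79.00, ornate helm 76.50 are the best per lb.
Filling by ratio: jade mask + ancient tome for 596, with 5 lb left unused.
Replace jade mask and ancient tome with ornate helm: the trade gains 322 net, giving 918 at 12 lb.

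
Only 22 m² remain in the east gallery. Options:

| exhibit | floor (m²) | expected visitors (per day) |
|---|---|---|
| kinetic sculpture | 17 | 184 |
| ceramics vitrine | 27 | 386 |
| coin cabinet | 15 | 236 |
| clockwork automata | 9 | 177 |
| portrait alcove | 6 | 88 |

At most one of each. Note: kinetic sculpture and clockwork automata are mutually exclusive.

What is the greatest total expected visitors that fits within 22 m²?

324

The ratio heuristic lands on clockwork automata + portrait alcove (265) but leaves 7 m² idle.
The 9 m² tied up in clockwork automata is better spent on coin cabinet — total rises to 324 (21 m²).
Runner-up clockwork automata + portrait alcove tops out at 265.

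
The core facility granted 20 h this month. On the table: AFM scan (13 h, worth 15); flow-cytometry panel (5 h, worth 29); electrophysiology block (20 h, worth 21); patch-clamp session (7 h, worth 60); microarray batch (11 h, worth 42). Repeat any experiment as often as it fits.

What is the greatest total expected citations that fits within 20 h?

By expected citations per h: patch-clamp session 8.57, flow-cytometry panel 5.80, microarray batch 3.82 lead.
The ratio ordering already packs tightly: flow-cytometry panel + 2×patch-clamp session, 19 h, 149.
That's the maximum — no swap from here does better than 149.

149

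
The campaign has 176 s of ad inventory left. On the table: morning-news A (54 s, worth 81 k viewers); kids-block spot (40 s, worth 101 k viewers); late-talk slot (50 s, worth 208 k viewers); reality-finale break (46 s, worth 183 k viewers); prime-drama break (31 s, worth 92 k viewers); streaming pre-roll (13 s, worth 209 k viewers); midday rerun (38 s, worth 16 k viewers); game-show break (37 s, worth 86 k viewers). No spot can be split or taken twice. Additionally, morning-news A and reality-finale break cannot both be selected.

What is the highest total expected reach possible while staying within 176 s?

Greedy by ratio would take late-talk slot + reality-finale break + prime-drama break + streaming pre-roll: 140 s used, total 692.
The 31 s tied up in prime-drama break is better spent on kids-block spot — total rises to 701 (149 s).
That's the maximum — no feasible swap from here does better than 701.

701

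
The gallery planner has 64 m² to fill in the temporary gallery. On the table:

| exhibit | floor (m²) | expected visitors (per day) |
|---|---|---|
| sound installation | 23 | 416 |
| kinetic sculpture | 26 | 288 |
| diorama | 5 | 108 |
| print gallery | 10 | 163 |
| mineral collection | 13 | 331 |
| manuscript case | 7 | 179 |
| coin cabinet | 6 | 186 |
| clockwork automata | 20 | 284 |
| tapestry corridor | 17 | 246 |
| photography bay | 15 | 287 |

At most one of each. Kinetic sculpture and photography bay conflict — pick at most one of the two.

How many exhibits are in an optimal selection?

5

Optimal total is 1399.
For example sound installation + mineral collection + manuscript case + coin cabinet + photography bay achieves it, using 64 m².
Every optimal selection uses 5 exhibits.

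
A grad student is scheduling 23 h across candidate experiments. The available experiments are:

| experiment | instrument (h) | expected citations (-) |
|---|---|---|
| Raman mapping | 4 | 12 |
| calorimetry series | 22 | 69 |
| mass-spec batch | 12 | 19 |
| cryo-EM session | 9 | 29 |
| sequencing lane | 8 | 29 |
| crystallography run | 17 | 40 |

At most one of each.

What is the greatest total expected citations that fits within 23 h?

70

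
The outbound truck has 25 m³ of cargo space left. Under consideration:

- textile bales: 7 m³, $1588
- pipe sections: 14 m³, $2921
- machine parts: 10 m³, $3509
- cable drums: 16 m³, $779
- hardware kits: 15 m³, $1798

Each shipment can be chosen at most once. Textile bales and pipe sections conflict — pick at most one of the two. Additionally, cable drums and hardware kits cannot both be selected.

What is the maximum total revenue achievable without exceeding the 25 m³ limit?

6430

The ratio heuristic lands on textile bales + machine parts (5097) but leaves 8 m³ idle.
Dropping textile bales frees 7 m³; slotting in pipe sections (14 m³) lifts the total to 6430 at 24 m³.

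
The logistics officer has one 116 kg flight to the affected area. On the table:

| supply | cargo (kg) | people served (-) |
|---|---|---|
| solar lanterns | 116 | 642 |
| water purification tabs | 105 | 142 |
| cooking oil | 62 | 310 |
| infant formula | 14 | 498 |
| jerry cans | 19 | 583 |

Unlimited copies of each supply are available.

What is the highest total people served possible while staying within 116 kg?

3984

Best packing: 8×infant formula — 112 kg, 3984 total.
No other feasible combination exceeds 3984.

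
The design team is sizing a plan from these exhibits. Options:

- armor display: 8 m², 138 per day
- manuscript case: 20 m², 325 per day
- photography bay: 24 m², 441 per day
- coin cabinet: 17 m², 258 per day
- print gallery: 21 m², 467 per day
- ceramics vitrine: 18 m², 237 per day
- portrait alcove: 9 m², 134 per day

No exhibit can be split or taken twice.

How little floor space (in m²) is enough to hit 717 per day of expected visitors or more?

38

Need the lightest bundle worth ≥ 717.
coin cabinet + print gallery: 725 expected visitors at 38 m².
Any bundle with less than 38 m² falls short of 717.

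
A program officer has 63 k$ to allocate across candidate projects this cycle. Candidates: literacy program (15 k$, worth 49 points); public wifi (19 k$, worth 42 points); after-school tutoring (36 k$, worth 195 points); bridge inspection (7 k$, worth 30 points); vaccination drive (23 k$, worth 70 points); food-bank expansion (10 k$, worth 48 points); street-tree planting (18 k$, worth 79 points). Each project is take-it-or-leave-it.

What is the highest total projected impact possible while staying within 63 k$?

Greedy by ratio would take after-school tutoring + bridge inspection + food-bank expansion: 53 k$ used, total 273.
The 10 k$ tied up in food-bank expansion is better spent on street-tree planting — total rises to 304 (61 k$).

304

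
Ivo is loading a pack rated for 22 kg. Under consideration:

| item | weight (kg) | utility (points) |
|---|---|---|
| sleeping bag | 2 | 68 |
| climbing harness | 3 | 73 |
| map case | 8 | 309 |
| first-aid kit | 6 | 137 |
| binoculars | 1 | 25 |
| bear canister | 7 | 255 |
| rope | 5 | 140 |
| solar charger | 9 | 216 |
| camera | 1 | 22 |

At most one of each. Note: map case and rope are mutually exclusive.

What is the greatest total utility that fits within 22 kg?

752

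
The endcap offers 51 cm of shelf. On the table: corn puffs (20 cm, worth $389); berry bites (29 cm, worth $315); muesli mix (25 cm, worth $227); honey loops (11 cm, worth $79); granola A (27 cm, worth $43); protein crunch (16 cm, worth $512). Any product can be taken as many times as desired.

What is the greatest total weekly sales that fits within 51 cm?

1536

Best packing: 3×protein crunch — 48 cm, 1536 total.
The spare 3 cm is too small for any remaining product, and no exchange beats 1536.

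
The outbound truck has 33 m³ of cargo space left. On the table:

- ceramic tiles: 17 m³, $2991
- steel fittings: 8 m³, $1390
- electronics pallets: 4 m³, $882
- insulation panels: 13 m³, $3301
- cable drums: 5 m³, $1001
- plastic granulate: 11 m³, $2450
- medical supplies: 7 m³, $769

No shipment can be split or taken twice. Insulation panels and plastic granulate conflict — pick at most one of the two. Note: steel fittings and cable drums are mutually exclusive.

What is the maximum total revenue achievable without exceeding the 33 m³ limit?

6442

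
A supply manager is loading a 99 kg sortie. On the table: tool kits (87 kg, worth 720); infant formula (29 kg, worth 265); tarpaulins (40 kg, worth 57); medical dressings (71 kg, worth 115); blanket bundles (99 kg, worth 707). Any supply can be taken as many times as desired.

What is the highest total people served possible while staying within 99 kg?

Taking 3×infant formula: 87 kg used, 795 in people served.

795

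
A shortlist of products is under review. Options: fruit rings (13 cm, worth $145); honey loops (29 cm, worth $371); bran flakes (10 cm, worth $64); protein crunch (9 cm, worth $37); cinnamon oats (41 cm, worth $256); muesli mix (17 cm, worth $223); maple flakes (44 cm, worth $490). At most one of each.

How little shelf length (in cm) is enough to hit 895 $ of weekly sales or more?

Need the lightest bundle worth ≥ 895.
Taking honey loops + protein crunch + maple flakes gives 898 (≥ 895) for 82 cm.
No combination under 82 cm hits 895.

82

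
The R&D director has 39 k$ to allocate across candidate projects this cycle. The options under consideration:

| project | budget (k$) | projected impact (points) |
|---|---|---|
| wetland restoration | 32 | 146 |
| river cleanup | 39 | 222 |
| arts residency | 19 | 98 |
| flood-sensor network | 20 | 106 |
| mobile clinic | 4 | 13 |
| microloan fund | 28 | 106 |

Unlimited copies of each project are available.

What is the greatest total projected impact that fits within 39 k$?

The ratio ordering already packs tightly: river cleanup, 39 k$, 222.
No other feasible combination exceeds 222.

222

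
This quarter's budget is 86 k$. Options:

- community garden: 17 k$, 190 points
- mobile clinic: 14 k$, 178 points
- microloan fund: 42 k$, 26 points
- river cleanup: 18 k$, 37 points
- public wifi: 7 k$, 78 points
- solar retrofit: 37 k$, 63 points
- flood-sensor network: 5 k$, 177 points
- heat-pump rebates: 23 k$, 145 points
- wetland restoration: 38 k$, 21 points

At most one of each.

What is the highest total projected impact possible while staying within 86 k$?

Community garden + mobile clinic + river cleanup + public wifi + flood-sensor network + heat-pump rebates uses 84 of the 86 k$ and totals 805.
That's the maximum — no swap from here does better than 805.

805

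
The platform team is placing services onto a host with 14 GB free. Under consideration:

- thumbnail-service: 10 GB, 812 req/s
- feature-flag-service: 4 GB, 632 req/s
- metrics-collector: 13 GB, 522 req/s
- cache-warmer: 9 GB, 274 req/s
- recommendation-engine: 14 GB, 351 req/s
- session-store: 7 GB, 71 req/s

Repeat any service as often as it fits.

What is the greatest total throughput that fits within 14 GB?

1896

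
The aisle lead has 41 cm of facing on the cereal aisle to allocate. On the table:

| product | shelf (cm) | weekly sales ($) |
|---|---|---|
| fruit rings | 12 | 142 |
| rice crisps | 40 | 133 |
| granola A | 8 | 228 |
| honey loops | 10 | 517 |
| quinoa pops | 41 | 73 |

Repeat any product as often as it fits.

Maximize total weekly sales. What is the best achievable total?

2068

4×honey loops uses 40 of the 41 cm and totals 2068.
Every other selection either busts 41 cm or fails to beat 2068.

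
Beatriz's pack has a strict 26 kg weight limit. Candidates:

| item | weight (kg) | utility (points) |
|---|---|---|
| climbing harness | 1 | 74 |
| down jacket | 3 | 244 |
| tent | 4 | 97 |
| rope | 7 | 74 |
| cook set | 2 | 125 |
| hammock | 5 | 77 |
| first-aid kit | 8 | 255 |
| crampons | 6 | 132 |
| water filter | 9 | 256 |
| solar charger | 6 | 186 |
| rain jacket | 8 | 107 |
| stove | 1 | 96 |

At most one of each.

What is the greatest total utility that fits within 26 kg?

Greedy by ratio would take climbing harness + down jacket + tent + cook set + first-aid kit + solar charger + stove: 25 kg used, total 1077.
Dropping first-aid kit frees 8 kg; slotting in water filter (9 kg) lifts the total to 1078 at 26 kg.

1078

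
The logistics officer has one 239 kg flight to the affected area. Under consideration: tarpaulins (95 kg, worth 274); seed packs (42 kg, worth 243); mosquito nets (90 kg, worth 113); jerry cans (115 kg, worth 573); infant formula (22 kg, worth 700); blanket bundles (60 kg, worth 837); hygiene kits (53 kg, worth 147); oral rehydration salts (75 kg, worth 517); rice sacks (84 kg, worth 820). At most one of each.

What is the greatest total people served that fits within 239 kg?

2600

Seed packs + infant formula + blanket bundles + rice sacks uses 208 of the 239 kg and totals 2600.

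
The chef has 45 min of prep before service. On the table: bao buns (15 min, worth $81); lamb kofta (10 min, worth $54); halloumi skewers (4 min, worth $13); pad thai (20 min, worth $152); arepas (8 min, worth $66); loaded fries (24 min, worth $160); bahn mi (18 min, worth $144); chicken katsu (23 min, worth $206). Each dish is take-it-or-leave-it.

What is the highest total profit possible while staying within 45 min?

By profit per min: chicken katsu 8.96, arepas 8.25, bahn mi 8.00, pad thai 7.60 lead.
Greedy by ratio would take lamb kofta + halloumi skewers + arepas + chicken katsu: 45 min used, total 339.
Dropping lamb kofta and arepas frees 18 min; slotting in bahn mi (18 min) lifts the total to 363 at 45 min.
Next best is pad thai + chicken katsu at 358 (43 min) — short by 5.

363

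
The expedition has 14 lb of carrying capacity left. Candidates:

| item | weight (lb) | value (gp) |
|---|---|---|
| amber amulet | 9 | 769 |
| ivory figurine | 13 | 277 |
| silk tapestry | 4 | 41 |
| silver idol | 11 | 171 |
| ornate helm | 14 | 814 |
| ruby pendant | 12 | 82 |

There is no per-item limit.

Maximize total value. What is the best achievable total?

Taking the top-ratio items first gives amber amulet + silk tapestry for 810 (13 lb).
The 13 lb tied up in amber amulet and silk tapestry is better spent on ornate helm — total rises to 814 (14 lb).

814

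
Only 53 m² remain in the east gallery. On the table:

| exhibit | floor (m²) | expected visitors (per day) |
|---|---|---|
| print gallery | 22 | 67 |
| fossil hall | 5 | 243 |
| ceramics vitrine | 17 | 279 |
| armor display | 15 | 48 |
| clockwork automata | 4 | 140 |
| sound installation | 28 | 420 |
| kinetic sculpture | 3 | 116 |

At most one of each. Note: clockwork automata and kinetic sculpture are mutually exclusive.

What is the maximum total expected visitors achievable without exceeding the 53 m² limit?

Ranking by ratio (expected visitors/m²): fossil hall 48.60, kinetic sculpture 38.67, clockwork automata 35.00, ceramics vitrine 16.41.
Best packing: fossil hall + ceramics vitrine + sound installation + kinetic sculpture — 53 m², 1058 total.
Next best is fossil hall + ceramics vitrine + sound installation at 942 (50 m²) — short by 116.

1058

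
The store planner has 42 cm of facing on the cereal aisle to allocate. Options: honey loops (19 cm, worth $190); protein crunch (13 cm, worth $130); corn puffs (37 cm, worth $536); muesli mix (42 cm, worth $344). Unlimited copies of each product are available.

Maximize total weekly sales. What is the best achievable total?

536

The ratio ordering already packs tightly: corn puffs, 37 cm, 536.
That's the maximum — no swap from here does better than 536.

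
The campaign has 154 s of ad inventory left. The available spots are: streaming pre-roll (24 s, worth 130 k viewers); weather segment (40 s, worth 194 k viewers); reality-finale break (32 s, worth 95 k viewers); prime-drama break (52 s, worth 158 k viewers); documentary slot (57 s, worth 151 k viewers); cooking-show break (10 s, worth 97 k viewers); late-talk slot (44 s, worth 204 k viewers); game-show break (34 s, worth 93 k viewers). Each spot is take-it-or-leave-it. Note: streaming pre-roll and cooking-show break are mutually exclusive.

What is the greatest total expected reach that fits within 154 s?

653

By expected reach per s: cooking-show break 9.70, streaming pre-roll 5.42, weather segment 4.85, late-talk slot 4.64 lead.
Best packing: weather segment + prime-drama break + cooking-show break + late-talk slot — 146 s, 653 total.
The closest alternative, weather segment + documentary slot + cooking-show break + late-talk slot, reaches only 646.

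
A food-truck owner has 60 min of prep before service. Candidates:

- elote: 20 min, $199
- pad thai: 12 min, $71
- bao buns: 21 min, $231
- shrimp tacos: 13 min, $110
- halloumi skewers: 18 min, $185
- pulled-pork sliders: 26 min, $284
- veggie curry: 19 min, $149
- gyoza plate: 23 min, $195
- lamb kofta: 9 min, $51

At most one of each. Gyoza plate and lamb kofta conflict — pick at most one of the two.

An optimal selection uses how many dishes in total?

The maximum profit within 60 min is 625.
bao buns + shrimp tacos + pulled-pork sliders hits 625 at 60 min.
Every optimal selection uses 3 dishes.

3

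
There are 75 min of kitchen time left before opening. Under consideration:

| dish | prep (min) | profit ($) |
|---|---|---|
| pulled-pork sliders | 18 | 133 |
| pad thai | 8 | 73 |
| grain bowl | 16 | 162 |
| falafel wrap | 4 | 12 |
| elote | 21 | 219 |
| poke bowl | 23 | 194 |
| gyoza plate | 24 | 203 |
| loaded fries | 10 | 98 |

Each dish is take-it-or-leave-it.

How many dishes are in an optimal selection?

The maximum profit within 75 min is 694.
For example grain bowl + falafel wrap + elote + gyoza plate + loaded fries achieves it, using 75 min.
Any selection reaching 694 contains exactly 5 dishes.

5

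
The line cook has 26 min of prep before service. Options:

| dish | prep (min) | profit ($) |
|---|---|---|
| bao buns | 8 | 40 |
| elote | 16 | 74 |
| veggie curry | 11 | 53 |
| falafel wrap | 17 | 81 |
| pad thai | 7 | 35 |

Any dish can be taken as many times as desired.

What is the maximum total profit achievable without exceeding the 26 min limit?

Taking the top-ratio dishes first gives 3×bao buns for 120 (24 min).
Replace 2×bao buns with veggie curry + pad thai: the trade gains 8 net, giving 128 at 26 min.
No other feasible combination exceeds 128.

128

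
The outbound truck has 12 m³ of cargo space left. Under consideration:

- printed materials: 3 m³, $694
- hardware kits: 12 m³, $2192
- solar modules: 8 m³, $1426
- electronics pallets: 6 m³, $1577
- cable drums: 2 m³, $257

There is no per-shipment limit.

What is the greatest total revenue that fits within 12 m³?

3154

Best packing: 2×electronics pallets — 12 m³, 3154 total.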